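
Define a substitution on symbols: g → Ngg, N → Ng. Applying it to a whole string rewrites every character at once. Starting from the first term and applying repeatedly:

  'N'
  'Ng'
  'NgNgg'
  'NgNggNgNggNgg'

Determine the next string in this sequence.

φ(NgNggNgNggNgg) expands symbol-by-symbol to Ng Ngg Ng Ngg Ngg Ng Ngg Ng Ngg Ngg Ng Ngg Ngg; joining the 13 pieces gives the next term.

NgNggNgNggNggNgNggNgNggNggNgNggNgg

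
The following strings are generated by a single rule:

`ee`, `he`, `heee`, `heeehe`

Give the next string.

Each term (from the third on) is the previous term followed by the one before it: term 3 = he·ee = heee.
So term 5 is heeehe·heee.

heeeheheee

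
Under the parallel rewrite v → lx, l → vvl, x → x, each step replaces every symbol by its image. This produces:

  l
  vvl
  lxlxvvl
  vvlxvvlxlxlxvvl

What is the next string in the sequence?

φ(vvlxvvlxlxlxvvl) expands symbol-by-symbol to lx lx vvl x lx lx vvl x vvl x vvl x lx lx vvl; joining the 15 pieces gives the next term.

lxlxvvlxlxlxvvlxvvlxvvlxlxlxvvl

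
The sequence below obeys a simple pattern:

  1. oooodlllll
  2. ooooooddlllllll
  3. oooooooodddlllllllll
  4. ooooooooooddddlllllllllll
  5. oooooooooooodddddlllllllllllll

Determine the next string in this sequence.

ooooooooooooooddddddlllllllllllllll

Reading off run lengths: o runs 4, 6, 8, 10, 12; d runs 1, 2, 3, 4, 5; l runs 5, 7, 9, 11, 13 — each is linear in n (n = 1, 2, …).
For the next term, n = 6, so the run lengths are 14, 6, 15.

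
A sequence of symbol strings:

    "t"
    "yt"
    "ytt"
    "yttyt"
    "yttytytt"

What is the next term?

yttytyttyttyt

From term 3 onward, concatenate the last term with the second-to-last: yt·t = ytt, ytt·yt = yttyt, …
The next term joins yttytytt and yttyt.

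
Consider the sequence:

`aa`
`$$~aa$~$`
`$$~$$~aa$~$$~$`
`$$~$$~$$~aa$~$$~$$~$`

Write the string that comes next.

$$~$$~$$~$$~aa$~$$~$$~$$~$

Each term wraps the previous one in $$~ on the left and $~$ on the right.
One more step from $$~$$~$$~aa$~$$~$$~$ gives the answer.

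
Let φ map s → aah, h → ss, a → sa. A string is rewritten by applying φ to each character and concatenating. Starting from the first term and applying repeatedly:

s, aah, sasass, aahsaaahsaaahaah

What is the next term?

Replace each of the 16 characters of aahsaaahsaaahaah in place — sa sa ss aah sa sa sa ss aah sa sa sa ss sa sa ss — and concatenate.

sasassaahsasasassaahsasasasssasass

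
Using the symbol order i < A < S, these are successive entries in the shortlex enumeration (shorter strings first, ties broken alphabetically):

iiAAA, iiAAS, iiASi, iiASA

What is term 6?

iiSii

Stepping forward 2 times from iiASA: iiASA → iiASS, then the target.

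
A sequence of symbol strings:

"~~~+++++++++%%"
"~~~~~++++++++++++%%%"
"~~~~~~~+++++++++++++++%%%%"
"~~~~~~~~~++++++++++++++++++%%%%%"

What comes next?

Each string has the form ~^{2n-1} +^{3n+3} %^{n}, where the shown terms are n = 2, 3, 4, 5.
Setting n = 6 gives 11, 21, 6 characters in each block.

~~~~~~~~~~~+++++++++++++++++++++%%%%%%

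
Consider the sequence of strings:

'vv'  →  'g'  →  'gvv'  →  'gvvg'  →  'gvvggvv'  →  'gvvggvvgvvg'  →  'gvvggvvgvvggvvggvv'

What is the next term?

From term 3 onward, concatenate the last term with the second-to-last: g·vv = gvv, gvv·g = gvvg, …
So term 8 is gvvggvvgvvggvvggvv·gvvggvvgvvg.

gvvggvvgvvggvvggvvgvvggvvgvvg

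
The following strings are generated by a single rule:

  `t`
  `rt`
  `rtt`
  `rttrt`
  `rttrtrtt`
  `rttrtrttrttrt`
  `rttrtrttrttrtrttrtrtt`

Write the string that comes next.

This is a Fibonacci-style word recurrence s(k) = s(k−1)·s(k−2): e.g. rt·t = rtt.
Continuing: rttrtrttrttrtrttrtrtt · rttrtrttrttrt gives term 8.

rttrtrttrttrtrttrtrttrttrtrttrttrt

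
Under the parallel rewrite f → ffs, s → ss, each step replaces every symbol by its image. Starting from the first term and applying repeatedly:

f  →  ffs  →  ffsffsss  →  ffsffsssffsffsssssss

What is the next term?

Replace each of the 20 characters of ffsffsssffsffsssssss in place — ffs ffs ss ffs ffs ss ss ss ffs ffs ss ffs ffs ss ss ss ss ss ss ss — and concatenate.

ffsffsssffsffsssssssffsffsssffsffsssssssssssssss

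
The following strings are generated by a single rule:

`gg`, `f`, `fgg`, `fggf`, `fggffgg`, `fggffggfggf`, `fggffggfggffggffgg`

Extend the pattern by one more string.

fggffggfggffggffggfggffggfggf

Each term (from the third on) is the previous term followed by the one before it: term 3 = f·gg = fgg.
The next term joins fggffggfggffggffgg and fggffggfggf.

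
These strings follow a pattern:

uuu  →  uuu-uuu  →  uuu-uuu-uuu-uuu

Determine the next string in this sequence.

Every step duplicates the string with '-' between the halves.
Doubling uuu-uuu-uuu-uuu with '-' between the halves:

uuu-uuu-uuu-uuu-uuu-uuu-uuu-uuu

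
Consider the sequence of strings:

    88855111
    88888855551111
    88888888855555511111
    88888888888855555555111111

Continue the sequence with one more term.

88888888888888855555555551111111

The n-th term is 3n 8's then 2n 5's then n+2 1's (n = 1, 2, …).
For the next term, n = 5, so the run lengths are 15, 10, 7.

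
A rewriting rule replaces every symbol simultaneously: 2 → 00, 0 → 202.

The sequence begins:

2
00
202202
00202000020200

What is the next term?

φ(00202000020200) expands symbol-by-symbol to 202 202 00 202 00 202 202 202 202 00 202 00 202 202; joining the 14 pieces gives the next term.

20220200202002022022022020020200202202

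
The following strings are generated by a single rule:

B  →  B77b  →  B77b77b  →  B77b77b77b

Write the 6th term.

B77b77b77b77b77b

Each term is the previous one with 77b appended.
From B77b77b77b, 2 further steps: B77b77b77b → B77b77b77b77b → (answer).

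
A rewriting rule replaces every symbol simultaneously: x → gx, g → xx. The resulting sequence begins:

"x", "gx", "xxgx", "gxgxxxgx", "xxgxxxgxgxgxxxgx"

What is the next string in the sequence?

Replace each of the 16 characters of xxgxxxgxgxgxxxgx in place — gx gx xx gx gx gx xx gx xx gx xx gx gx gx xx gx — and concatenate.

gxgxxxgxgxgxxxgxxxgxxxgxgxgxxxgx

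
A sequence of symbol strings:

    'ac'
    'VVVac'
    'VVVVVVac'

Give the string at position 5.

Every step adds VVV at the front: s(k+1) = VVV·s(k).
From VVVVVVac, 2 further steps: VVVVVVac → VVVVVVVVVac → (answer).

VVVVVVVVVVVVac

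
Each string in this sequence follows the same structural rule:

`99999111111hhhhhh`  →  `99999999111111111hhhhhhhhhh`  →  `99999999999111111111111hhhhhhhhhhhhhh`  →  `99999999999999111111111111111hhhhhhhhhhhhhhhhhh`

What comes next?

Each string has the form 9^{3n-1} 1^{3n} h^{4n-2}, where the shown terms are n = 2, 3, 4, 5.
Setting n = 6 gives 17, 18, 22 characters in each block.

99999999999999999111111111111111111hhhhhhhhhhhhhhhhhhhhhh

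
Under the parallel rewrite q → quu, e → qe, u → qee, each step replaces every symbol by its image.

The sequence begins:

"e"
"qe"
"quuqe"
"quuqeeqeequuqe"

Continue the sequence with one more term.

Rewriting the 14 symbols of quuqeeqeequuqe one by one yields quu qee qee quu qe qe quu qe qe quu qee qee quu qe; concatenated:

quuqeeqeequuqeqequuqeqequuqeeqeequuqe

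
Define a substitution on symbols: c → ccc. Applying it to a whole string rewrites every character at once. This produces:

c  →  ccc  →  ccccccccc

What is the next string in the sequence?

Rewriting each symbol of ccccccccc: c→ccc, c→ccc, c→ccc, c→ccc, c→ccc, c→ccc, c→ccc, c→ccc, c→ccc, which concatenates to ccc ccc ccc ccc ccc ccc ccc ccc ccc.

ccccccccccccccccccccccccccc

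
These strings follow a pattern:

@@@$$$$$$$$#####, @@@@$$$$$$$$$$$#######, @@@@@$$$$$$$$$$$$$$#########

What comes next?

Reading off run lengths: @ runs 3, 4, 5; $ runs 8, 11, 14; # runs 5, 7, 9 — each is linear in n, where the shown terms are n = 3, 4, 5.
For the next term, n = 6, so the run lengths are 6, 17, 11.

@@@@@@$$$$$$$$$$$$$$$$$###########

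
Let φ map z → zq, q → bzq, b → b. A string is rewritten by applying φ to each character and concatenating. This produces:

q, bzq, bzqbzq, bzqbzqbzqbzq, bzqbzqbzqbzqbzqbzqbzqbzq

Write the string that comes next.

Applying the rule to each of the 24 symbols of bzqbzqbzqbzqbzqbzqbzqbzq gives the pieces b zq bzq b zq bzq b zq bzq b zq bzq b zq bzq b zq bzq b zq bzq b zq bzq, which concatenate to the answer.

bzqbzqbzqbzqbzqbzqbzqbzqbzqbzqbzqbzqbzqbzqbzqbzq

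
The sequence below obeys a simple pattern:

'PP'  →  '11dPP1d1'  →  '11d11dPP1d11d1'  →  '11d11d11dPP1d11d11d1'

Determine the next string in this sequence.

Each term wraps the previous one in 11d on the left and 1d1 on the right.
So the next term is 11d·11d11d11dPP1d11d11d1·1d1.

11d11d11d11dPP1d11d11d11d1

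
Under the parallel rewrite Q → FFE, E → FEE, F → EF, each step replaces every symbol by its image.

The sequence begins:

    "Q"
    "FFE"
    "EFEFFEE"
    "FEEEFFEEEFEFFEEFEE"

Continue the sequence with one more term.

EFFEEFEEFEEEFEFFEEFEEFEEEFFEEEFEFFEEFEEEFFEEFEE

Replace each of the 18 characters of FEEEFFEEEFEFFEEFEE in place — EF FEE FEE FEE EF EF FEE FEE FEE EF FEE EF EF FEE FEE EF FEE FEE — and concatenate.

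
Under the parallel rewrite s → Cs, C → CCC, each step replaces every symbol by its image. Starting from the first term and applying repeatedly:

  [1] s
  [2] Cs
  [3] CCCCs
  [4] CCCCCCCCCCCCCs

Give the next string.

CCCCCCCCCCCCCCCCCCCCCCCCCCCCCCCCCCCCCCCCs

φ(CCCCCCCCCCCCCs) expands symbol-by-symbol to CCC CCC CCC CCC CCC CCC CCC CCC CCC CCC CCC CCC CCC Cs; joining the 14 pieces gives the next term.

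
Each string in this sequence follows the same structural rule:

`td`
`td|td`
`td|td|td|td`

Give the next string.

Every step duplicates the string with '|' between the halves.
Doubling td|td|td|td with '|' between the halves:

td|td|td|td|td|td|td|td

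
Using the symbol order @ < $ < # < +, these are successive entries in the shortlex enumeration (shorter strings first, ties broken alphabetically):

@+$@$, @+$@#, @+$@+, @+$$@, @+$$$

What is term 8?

@+$#@

Stepping forward 3 times from @+$$$: @+$$$ → @+$$# → @+$$+, then the target.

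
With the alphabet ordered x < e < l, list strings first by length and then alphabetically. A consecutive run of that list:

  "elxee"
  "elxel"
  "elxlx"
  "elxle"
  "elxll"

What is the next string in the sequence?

elexx

Treat elxll as a base-3 numeral over the given alphabet and add one, carrying through any trailing l's.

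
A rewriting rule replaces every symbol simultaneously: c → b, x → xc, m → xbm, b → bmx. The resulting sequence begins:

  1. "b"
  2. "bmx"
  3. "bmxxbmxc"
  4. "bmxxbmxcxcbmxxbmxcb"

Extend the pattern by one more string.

Rewriting the 19 symbols of bmxxbmxcxcbmxxbmxcb one by one yields bmx xbm xc xc bmx xbm xc b xc b bmx xbm xc xc bmx xbm xc b bmx; concatenated:

bmxxbmxcxcbmxxbmxcbxcbbmxxbmxcxcbmxxbmxcbbmx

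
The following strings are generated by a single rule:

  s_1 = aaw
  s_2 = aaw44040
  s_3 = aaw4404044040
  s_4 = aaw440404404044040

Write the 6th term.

Every step adds 44040 to the end: s(k+1) = s(k)·44040.
From aaw440404404044040, 2 further steps: aaw440404404044040 → aaw44040440404404044040 → (answer).

aaw4404044040440404404044040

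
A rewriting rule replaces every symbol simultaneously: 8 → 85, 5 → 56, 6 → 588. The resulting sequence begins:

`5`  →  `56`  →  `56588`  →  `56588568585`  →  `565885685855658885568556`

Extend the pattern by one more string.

Rewriting the 24 symbols of 565885685855658885568556 one by one yields 56 588 56 85 85 56 588 85 56 85 56 56 588 56 85 85 85 56 56 588 85 56 56 588; concatenated:

56588568585565888556855656588568585855656588855656588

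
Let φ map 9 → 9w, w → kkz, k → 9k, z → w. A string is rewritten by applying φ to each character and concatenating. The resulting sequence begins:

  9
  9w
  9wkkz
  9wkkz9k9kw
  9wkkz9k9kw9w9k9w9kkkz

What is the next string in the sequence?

Replace each of the 21 characters of 9wkkz9k9kw9w9k9w9kkkz in place — 9w kkz 9k 9k w 9w 9k 9w 9k kkz 9w kkz 9w 9k 9w kkz 9w 9k 9k 9k w — and concatenate.

9wkkz9k9kw9w9k9w9kkkz9wkkz9w9k9wkkz9w9k9k9kw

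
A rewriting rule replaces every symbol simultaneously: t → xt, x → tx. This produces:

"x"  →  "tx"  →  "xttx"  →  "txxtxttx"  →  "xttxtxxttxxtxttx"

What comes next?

txxtxttxxttxtxxtxttxtxxttxxtxttx

Applying the rule to each of the 16 symbols of xttxtxxttxxtxttx gives the pieces tx xt xt tx xt tx tx xt xt tx tx xt tx xt xt tx, which concatenate to the answer.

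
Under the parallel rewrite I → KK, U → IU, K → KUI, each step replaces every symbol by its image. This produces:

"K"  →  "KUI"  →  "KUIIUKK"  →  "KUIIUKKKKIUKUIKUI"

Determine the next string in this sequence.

KUIIUKKKKIUKUIKUIKUIKUIKKIUKUIIUKKKUIIUKK

Replace each of the 17 characters of KUIIUKKKKIUKUIKUI in place — KUI IU KK KK IU KUI KUI KUI KUI KK IU KUI IU KK KUI IU KK — and concatenate.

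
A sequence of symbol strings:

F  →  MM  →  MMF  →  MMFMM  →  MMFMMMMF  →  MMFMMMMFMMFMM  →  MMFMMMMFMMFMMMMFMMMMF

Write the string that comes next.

This is a Fibonacci-style word recurrence s(k) = s(k−1)·s(k−2): e.g. MM·F = MMF.
The next term joins MMFMMMMFMMFMMMMFMMMMF and MMFMMMMFMMFMM.

MMFMMMMFMMFMMMMFMMMMFMMFMMMMFMMFMM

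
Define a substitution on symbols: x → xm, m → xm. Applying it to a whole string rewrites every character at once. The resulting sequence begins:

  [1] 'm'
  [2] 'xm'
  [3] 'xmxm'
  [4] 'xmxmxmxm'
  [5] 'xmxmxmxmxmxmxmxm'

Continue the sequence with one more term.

Rewriting the 16 symbols of xmxmxmxmxmxmxmxm one by one yields xm xm xm xm xm xm xm xm xm xm xm xm xm xm xm xm; concatenated:

xmxmxmxmxmxmxmxmxmxmxmxmxmxmxmxm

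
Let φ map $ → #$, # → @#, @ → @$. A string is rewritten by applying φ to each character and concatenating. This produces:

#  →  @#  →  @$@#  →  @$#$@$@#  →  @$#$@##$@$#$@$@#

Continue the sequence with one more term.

φ(@$#$@##$@$#$@$@#) expands symbol-by-symbol to @$ #$ @# #$ @$ @# @# #$ @$ #$ @# #$ @$ #$ @$ @#; joining the 16 pieces gives the next term.

@$#$@##$@$@#@##$@$#$@##$@$#$@$@#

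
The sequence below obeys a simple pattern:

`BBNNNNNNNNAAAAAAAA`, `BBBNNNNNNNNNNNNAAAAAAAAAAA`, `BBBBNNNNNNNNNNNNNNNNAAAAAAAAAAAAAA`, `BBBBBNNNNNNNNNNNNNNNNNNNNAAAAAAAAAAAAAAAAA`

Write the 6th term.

Term n consists of n B's, followed by 4n N's, followed by 3n+2 A's, where the shown terms are n = 2, 3, 4, 5.
At n = 7 the blocks have lengths 7, 28, 23.

BBBBBBBNNNNNNNNNNNNNNNNNNNNNNNNNNNNAAAAAAAAAAAAAAAAAAAAAAA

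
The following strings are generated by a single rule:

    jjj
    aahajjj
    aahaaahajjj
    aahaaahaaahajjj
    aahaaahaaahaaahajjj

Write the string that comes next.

Each term is the previous one with aaha prepended.
So the next term is aaha·aahaaahaaahaaahajjj.

aahaaahaaahaaahaaahajjj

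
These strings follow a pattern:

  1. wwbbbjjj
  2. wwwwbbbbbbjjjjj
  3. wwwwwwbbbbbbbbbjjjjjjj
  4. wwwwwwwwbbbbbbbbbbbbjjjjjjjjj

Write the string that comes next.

wwwwwwwwwwbbbbbbbbbbbbbbbjjjjjjjjjjj

Term n consists of 2n w's, followed by 3n b's, followed by 2n+1 j's (n = 1, 2, …).
Setting n = 5 gives 10, 15, 11 characters in each block.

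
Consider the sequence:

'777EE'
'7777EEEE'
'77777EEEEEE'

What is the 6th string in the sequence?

77777777EEEEEEEEEEEE

Each string has the form 7^{n+2} E^{2n} (n = 1, 2, …).
At n = 6 the blocks have lengths 8, 12.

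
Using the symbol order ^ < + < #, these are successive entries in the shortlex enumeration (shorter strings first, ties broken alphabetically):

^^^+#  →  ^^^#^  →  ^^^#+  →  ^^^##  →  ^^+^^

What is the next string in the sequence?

Find the rightmost character of ^^+^^ below #, bump it to the next letter, and reset everything to its right to ^.

^^+^+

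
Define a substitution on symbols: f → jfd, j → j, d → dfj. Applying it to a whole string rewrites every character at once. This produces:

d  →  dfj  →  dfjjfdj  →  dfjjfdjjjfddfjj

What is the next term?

Rewriting the 15 symbols of dfjjfdjjjfddfjj one by one yields dfj jfd j j jfd dfj j j j jfd dfj dfj jfd j j; concatenated:

dfjjfdjjjfddfjjjjjfddfjdfjjfdjj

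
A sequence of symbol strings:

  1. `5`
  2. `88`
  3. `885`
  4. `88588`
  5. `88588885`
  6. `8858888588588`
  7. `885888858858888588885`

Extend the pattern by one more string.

8858888588588885888858858888588588

Each term (from the third on) is the previous term followed by the one before it: term 3 = 88·5 = 885.
So term 8 is 885888858858888588885·8858888588588.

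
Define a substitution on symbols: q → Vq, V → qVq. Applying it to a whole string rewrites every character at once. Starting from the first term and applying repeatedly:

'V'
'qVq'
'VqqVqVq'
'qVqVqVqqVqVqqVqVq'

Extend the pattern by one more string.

VqqVqVqqVqVqqVqVqVqqVqVqqVqVqVqqVqVqqVqVq

Replace each of the 17 characters of qVqVqVqqVqVqqVqVq in place — Vq qVq Vq qVq Vq qVq Vq Vq qVq Vq qVq Vq Vq qVq Vq qVq Vq — and concatenate.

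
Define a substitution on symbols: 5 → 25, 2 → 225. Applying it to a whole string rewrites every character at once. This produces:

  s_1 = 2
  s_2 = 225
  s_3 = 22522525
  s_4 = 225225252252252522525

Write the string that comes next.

φ(225225252252252522525) expands symbol-by-symbol to 225 225 25 225 225 25 225 25 225 225 25 225 225 25 225 25 225 225 25 225 25; joining the 21 pieces gives the next term.

2252252522522525225252252252522522525225252252252522525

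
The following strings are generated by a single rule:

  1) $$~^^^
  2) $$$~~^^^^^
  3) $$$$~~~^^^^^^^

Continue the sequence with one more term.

$$$$$~~~~^^^^^^^^^

The n-th term is n+1 $'s then n ~'s then 2n+1 ^'s (n = 1, 2, …).
For the next term, n = 4, so the run lengths are 5, 4, 9.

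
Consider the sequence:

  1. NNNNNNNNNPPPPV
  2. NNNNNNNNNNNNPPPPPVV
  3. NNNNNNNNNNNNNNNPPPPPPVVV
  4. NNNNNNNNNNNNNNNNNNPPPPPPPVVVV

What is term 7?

Term n consists of 3n N's, followed by n+1 P's, followed by n-2 V's, where the shown terms are n = 3, 4, 5, 6.
For term 7, n = 9, so the run lengths are 27, 10, 7.

NNNNNNNNNNNNNNNNNNNNNNNNNNNPPPPPPPPPPVVVVVVV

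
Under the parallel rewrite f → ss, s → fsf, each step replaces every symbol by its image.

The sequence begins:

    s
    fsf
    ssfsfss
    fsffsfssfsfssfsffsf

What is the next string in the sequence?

Rewriting the 19 symbols of fsffsfssfsfssfsffsf one by one yields ss fsf ss ss fsf ss fsf fsf ss fsf ss fsf fsf ss fsf ss ss fsf ss; concatenated:

ssfsfssssfsfssfsffsfssfsfssfsffsfssfsfssssfsfss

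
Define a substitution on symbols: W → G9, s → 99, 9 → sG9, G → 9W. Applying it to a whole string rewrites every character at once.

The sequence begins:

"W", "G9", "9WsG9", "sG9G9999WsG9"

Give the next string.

999WsG99WsG9sG9sG9sG9G9999WsG9

Expanding sG9G9999WsG9: s→99, G→9W, 9→sG9, G→9W, 9→sG9, 9→sG9, 9→sG9, 9→sG9, W→G9, s→99, G→9W, 9→sG9. Concatenated: 99 9W sG9 9W sG9 sG9 sG9 sG9 G9 99 9W sG9.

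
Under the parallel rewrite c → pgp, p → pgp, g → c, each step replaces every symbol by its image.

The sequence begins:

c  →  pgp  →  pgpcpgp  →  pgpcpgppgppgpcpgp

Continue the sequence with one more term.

Replace each of the 17 characters of pgpcpgppgppgpcpgp in place — pgp c pgp pgp pgp c pgp pgp c pgp pgp c pgp pgp pgp c pgp — and concatenate.

pgpcpgppgppgpcpgppgpcpgppgpcpgppgppgpcpgp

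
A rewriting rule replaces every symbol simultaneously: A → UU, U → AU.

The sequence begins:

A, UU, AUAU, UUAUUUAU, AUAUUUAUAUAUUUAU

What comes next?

φ(AUAUUUAUAUAUUUAU) expands symbol-by-symbol to UU AU UU AU AU AU UU AU UU AU UU AU AU AU UU AU; joining the 16 pieces gives the next term.

UUAUUUAUAUAUUUAUUUAUUUAUAUAUUUAU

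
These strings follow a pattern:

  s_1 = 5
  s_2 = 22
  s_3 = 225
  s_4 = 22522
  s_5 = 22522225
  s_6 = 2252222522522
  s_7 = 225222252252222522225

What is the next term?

This is a Fibonacci-style word recurrence s(k) = s(k−1)·s(k−2): e.g. 22·5 = 225.
So term 8 is 225222252252222522225·2252222522522.

2252222522522225222252252222522522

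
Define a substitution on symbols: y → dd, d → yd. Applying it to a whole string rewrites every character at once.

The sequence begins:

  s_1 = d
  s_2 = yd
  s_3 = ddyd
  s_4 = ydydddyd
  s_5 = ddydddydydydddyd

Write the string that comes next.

ydydddydydydddydddydddydydydddyd

Replace each of the 16 characters of ddydddydydydddyd in place — yd yd dd yd yd yd dd yd dd yd dd yd yd yd dd yd — and concatenate.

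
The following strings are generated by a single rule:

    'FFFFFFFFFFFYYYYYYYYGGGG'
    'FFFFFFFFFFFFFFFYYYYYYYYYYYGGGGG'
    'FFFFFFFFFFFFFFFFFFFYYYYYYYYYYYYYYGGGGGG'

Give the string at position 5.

Term n consists of 4n-1 F's, followed by 3n-1 Y's, followed by n+1 G's, where the shown terms are n = 3, 4, 5.
Setting n = 7 gives 27, 20, 8 characters in each block.

FFFFFFFFFFFFFFFFFFFFFFFFFFFYYYYYYYYYYYYYYYYYYYYGGGGGGGG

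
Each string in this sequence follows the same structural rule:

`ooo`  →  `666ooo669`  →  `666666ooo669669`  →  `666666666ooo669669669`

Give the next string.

s(k+1) = 666·s(k)·669, so each term gains 666 as a prefix and 669 as a suffix.
One more step from 666666666ooo669669669 gives the answer.

666666666666ooo669669669669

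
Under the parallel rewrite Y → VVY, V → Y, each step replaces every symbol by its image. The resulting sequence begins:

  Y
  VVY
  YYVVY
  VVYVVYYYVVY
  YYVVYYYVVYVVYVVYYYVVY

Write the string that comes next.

φ(YYVVYYYVVYVVYVVYYYVVY) expands symbol-by-symbol to VVY VVY Y Y VVY VVY VVY Y Y VVY Y Y VVY Y Y VVY VVY VVY Y Y VVY; joining the 21 pieces gives the next term.

VVYVVYYYVVYVVYVVYYYVVYYYVVYYYVVYVVYVVYYYVVY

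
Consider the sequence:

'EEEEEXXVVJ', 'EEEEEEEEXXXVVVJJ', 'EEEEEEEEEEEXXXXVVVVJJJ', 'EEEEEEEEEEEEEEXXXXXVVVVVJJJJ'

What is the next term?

Each string has the form E^{3n+2} X^{n+1} V^{n+1} J^{n} (n = 1, 2, …).
For the next term, n = 5, so the run lengths are 17, 6, 6, 5.

EEEEEEEEEEEEEEEEEXXXXXXVVVVVVJJJJJ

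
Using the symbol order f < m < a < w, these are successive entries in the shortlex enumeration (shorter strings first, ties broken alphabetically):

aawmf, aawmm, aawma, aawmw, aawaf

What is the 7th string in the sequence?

aawaa

Stepping forward 2 times from aawaf: aawaf → aawam, then the target.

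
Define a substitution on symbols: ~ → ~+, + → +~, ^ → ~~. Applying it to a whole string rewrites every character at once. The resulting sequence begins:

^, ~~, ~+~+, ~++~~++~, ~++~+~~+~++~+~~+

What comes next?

Applying the rule to each of the 16 symbols of ~++~+~~+~++~+~~+ gives the pieces ~+ +~ +~ ~+ +~ ~+ ~+ +~ ~+ +~ +~ ~+ +~ ~+ ~+ +~, which concatenate to the answer.

~++~+~~++~~+~++~~++~+~~++~~+~++~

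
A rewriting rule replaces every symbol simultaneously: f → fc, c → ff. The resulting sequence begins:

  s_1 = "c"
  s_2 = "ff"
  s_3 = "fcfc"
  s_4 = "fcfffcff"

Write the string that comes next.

Rewriting each symbol of fcfffcff: f→fc, c→ff, f→fc, f→fc, f→fc, c→ff, f→fc, f→fc, which concatenates to fc ff fc fc fc ff fc fc.

fcfffcfcfcfffcfc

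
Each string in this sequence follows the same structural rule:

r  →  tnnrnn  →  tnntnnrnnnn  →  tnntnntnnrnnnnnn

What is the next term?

Each term wraps the previous one in tnn on the left and nn on the right.
Applying this once more to tnntnntnnrnnnnnn:

tnntnntnntnnrnnnnnnnn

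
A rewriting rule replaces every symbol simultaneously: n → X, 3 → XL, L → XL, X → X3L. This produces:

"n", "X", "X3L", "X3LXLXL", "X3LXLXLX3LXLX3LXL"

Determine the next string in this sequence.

Applying the rule to each of the 17 symbols of X3LXLXLX3LXLX3LXL gives the pieces X3L XL XL X3L XL X3L XL X3L XL XL X3L XL X3L XL XL X3L XL, which concatenate to the answer.

X3LXLXLX3LXLX3LXLX3LXLXLX3LXLX3LXLXLX3LXL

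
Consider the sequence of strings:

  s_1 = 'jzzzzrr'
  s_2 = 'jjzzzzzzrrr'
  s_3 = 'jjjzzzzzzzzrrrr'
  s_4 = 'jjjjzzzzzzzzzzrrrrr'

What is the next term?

jjjjjzzzzzzzzzzzzrrrrrr

The n-th term is n-1 j's then 2n z's then n r's, where the shown terms are n = 2, 3, 4, 5.
Setting n = 6 gives 5, 12, 6 characters in each block.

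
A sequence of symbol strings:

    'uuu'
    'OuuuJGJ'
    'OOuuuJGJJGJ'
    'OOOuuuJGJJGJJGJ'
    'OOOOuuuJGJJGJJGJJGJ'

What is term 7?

OOOOOOuuuJGJJGJJGJJGJJGJJGJ

Each term wraps the previous one in O on the left and JGJ on the right.
From OOOOuuuJGJJGJJGJJGJ, 2 further steps: OOOOuuuJGJJGJJGJJGJ → OOOOOuuuJGJJGJJGJJGJJGJ → (answer).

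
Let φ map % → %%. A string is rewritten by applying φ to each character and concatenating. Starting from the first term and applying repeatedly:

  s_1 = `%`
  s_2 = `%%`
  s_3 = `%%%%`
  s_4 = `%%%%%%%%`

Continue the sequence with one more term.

%%%%%%%%%%%%%%%%

Apply φ to %%%%%%%% symbol by symbol: %→%%, %→%%, %→%%, %→%%, %→%%, %→%%, %→%%, %→%%; joined: %% %% %% %% %% %% %% %%.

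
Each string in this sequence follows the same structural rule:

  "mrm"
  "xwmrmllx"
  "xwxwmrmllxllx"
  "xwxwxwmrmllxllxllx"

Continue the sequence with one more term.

Every step adds xw to the front and llx to the end of the previous string.
So the next term is xw·xwxwxwmrmllxllxllx·llx.

xwxwxwxwmrmllxllxllxllx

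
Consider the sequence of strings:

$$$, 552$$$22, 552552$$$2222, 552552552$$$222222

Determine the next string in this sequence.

Every step adds 552 to the front and 22 to the end of the previous string.
One more step from 552552552$$$222222 gives the answer.

552552552552$$$22222222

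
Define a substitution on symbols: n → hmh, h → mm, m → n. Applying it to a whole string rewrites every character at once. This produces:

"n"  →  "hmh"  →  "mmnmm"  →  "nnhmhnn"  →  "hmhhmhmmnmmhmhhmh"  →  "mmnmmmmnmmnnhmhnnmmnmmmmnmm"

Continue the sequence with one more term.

Replace each of the 27 characters of mmnmmmmnmmnnhmhnnmmnmmmmnmm in place — n n hmh n n n n hmh n n hmh hmh mm n mm hmh hmh n n hmh n n n n hmh n n — and concatenate.

nnhmhnnnnhmhnnhmhhmhmmnmmhmhhmhnnhmhnnnnhmhnn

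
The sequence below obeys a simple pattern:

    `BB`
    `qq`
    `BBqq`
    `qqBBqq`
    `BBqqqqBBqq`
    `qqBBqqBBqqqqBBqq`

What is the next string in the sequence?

BBqqqqBBqqqqBBqqBBqqqqBBqq

From term 3 onward, concatenate the second-to-last term with the last: BB·qq = BBqq, qq·BBqq = qqBBqq, …
Continuing: BBqqqqBBqq · qqBBqqBBqqqqBBqq gives term 7.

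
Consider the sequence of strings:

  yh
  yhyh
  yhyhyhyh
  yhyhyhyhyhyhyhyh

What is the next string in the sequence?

Every step duplicates the string.
Doubling yhyhyhyhyhyhyhyh:

yhyhyhyhyhyhyhyhyhyhyhyhyhyhyhyh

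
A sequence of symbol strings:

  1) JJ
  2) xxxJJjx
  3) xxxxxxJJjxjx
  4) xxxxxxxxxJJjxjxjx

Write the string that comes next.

s(k+1) = xxx·s(k)·jx, so each term gains xxx as a prefix and jx as a suffix.
Applying this once more to xxxxxxxxxJJjxjxjx:

xxxxxxxxxxxxJJjxjxjxjx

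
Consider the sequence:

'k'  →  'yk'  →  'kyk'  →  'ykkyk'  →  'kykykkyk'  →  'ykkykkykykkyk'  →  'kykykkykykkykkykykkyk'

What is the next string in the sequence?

This is a Fibonacci-style word recurrence s(k) = s(k−2)·s(k−1): e.g. k·yk = kyk.
The next term joins ykkykkykykkyk and kykykkykykkykkykykkyk.

ykkykkykykkykkykykkykykkykkykykkyk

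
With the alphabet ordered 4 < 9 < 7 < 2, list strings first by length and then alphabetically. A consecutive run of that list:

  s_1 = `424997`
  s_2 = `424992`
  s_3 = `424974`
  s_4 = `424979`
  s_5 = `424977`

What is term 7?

424924

Continuing the enumeration 2 steps past 424977: 424977 → 424972 → (answer).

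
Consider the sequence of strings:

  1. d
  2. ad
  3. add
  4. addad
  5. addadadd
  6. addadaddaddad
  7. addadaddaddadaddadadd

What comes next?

From term 3 onward, concatenate the last term with the second-to-last: ad·d = add, add·ad = addad, …
The next term joins addadaddaddadaddadadd and addadaddaddad.

addadaddaddadaddadaddaddadaddaddad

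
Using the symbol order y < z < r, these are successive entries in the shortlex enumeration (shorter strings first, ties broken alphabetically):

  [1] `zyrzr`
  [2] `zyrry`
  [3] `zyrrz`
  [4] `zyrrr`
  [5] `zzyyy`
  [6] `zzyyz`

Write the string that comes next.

The successor of zzyyz increments the rightmost position that isn't already r and resets every position after it to y.

zzyyr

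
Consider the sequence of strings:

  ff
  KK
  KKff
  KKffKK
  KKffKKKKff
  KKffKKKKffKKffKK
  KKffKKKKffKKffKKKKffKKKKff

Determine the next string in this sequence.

This is a Fibonacci-style word recurrence s(k) = s(k−1)·s(k−2): e.g. KK·ff = KKff.
So term 8 is KKffKKKKffKKffKKKKffKKKKff·KKffKKKKffKKffKK.

KKffKKKKffKKffKKKKffKKKKffKKffKKKKffKKffKK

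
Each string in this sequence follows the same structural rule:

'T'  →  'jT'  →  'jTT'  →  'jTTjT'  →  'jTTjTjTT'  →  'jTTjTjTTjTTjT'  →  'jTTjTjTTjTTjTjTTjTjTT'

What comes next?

jTTjTjTTjTTjTjTTjTjTTjTTjTjTTjTTjT

From term 3 onward, concatenate the last term with the second-to-last: jT·T = jTT, jTT·jT = jTTjT, …
So term 8 is jTTjTjTTjTTjTjTTjTjTT·jTTjTjTTjTTjT.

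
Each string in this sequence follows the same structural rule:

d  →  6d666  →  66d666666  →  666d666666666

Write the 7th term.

Every step adds 6 to the front and 666 to the end of the previous string.
From 666d666666666, 3 further steps: 666d666666666 → 6666d666666666666 → 66666d666666666666666 → (answer).

666666d666666666666666666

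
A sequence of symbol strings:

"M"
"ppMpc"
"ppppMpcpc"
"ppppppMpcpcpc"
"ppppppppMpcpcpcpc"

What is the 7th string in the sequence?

s(k+1) = pp·s(k)·pc, so each term gains pp as a prefix and pc as a suffix.
From ppppppppMpcpcpcpc, 2 further steps: ppppppppMpcpcpcpc → ppppppppppMpcpcpcpcpc → (answer).

ppppppppppppMpcpcpcpcpcpc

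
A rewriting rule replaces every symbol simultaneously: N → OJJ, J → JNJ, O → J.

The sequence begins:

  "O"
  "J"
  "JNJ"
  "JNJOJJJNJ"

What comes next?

Expanding JNJOJJJNJ: J→JNJ, N→OJJ, J→JNJ, O→J, J→JNJ, J→JNJ, J→JNJ, N→OJJ, J→JNJ. Concatenated: JNJ OJJ JNJ J JNJ JNJ JNJ OJJ JNJ.

JNJOJJJNJJJNJJNJJNJOJJJNJ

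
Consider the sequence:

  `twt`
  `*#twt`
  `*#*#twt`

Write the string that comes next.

Every step adds *# at the front: s(k+1) = *#·s(k).
So the next term is *#·*#*#twt.

*#*#*#twt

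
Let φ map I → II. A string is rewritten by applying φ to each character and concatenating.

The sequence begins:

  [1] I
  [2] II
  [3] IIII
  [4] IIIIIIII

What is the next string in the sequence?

IIIIIIIIIIIIIIII

Apply φ to IIIIIIII symbol by symbol: I→II, I→II, I→II, I→II, I→II, I→II, I→II, I→II; joined: II II II II II II II II.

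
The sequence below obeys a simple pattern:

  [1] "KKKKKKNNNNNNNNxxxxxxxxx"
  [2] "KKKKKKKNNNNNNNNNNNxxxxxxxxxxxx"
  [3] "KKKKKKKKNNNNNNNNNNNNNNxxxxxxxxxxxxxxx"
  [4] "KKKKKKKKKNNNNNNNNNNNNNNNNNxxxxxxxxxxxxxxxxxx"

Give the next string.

KKKKKKKKKKNNNNNNNNNNNNNNNNNNNNxxxxxxxxxxxxxxxxxxxxx

The n-th term is n+3 K's then 3n-1 N's then 3n x's, where the shown terms are n = 3, 4, 5, 6.
At n = 7 the blocks have lengths 10, 20, 21.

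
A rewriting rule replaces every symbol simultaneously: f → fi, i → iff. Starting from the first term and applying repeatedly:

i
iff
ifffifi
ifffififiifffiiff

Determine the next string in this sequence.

ifffififiifffiifffiiffifffififiiffifffifi

Replace each of the 17 characters of ifffififiifffiiff in place — iff fi fi fi iff fi iff fi iff iff fi fi fi iff iff fi fi — and concatenate.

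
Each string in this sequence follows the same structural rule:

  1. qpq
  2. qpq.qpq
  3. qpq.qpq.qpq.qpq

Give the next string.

s(k+1) = s(k)·.·s(k) — each term doubles the last with '.' between the halves.
Doubling qpq.qpq.qpq.qpq with '.' between the halves:

qpq.qpq.qpq.qpq.qpq.qpq.qpq.qpq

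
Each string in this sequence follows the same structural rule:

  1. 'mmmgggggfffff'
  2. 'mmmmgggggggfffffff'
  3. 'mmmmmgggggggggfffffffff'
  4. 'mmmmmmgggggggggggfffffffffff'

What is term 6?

Reading off run lengths: m runs 3, 4, 5, 6; g runs 5, 7, 9, 11; f runs 5, 7, 9, 11 — each is linear in n, where the shown terms are n = 3, 4, 5, 6.
For term 6, n = 8, so the run lengths are 8, 15, 15.

mmmmmmmmgggggggggggggggfffffffffffffff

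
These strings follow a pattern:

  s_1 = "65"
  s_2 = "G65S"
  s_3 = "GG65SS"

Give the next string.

GGG65SSS

Each term wraps the previous one in G on the left and S on the right.
So the next term is G·GG65SS·S.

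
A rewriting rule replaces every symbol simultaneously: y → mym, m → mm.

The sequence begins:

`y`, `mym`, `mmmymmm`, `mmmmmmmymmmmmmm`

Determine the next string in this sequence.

Applying the rule to each of the 15 symbols of mmmmmmmymmmmmmm gives the pieces mm mm mm mm mm mm mm mym mm mm mm mm mm mm mm, which concatenate to the answer.

mmmmmmmmmmmmmmmymmmmmmmmmmmmmmm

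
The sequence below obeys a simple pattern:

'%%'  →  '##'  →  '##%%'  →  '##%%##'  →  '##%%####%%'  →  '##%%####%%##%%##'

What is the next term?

From term 3 onward, concatenate the last term with the second-to-last: ##·%% = ##%%, ##%%·## = ##%%##, …
Continuing: ##%%####%%##%%## · ##%%####%% gives term 7.

##%%####%%##%%####%%####%%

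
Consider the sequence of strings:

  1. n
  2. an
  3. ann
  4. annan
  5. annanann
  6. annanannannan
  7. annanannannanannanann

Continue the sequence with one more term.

annanannannanannanannannanannannan

This is a Fibonacci-style word recurrence s(k) = s(k−1)·s(k−2): e.g. an·n = ann.
Continuing: annanannannanannanann · annanannannan gives term 8.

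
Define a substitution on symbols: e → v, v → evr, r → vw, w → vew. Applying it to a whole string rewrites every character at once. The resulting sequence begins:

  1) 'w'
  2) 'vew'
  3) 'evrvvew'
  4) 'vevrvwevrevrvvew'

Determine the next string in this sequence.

Rewriting the 16 symbols of vevrvwevrevrvvew one by one yields evr v evr vw evr vew v evr vw v evr vw evr evr v vew; concatenated:

evrvevrvwevrvewvevrvwvevrvwevrevrvvew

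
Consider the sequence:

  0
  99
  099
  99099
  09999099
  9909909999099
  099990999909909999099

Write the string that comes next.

9909909999099099990999909909999099

Each term (from the third on) is the two preceding terms concatenated in order: term 3 = 0·99 = 099.
So term 8 is 9909909999099·099990999909909999099.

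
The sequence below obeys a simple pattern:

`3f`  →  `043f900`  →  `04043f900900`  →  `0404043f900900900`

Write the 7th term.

0404040404043f900900900900900900

s(k+1) = 04·s(k)·900, so each term gains 04 as a prefix and 900 as a suffix.
From 0404043f900900900, 3 further steps: 0404043f900900900 → 040404043f900900900900 → 04040404043f900900900900900 → (answer).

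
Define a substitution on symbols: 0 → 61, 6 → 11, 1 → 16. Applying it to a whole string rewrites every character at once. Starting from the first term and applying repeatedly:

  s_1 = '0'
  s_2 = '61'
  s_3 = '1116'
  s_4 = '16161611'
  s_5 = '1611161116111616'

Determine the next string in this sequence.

16111616161116161611161616111611

Applying the rule to each of the 16 symbols of 1611161116111616 gives the pieces 16 11 16 16 16 11 16 16 16 11 16 16 16 11 16 11, which concatenate to the answer.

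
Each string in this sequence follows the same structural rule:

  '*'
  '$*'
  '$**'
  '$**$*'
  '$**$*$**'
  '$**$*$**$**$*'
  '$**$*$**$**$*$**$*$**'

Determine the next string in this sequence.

From term 3 onward, concatenate the last term with the second-to-last: $*·* = $**, $**·$* = $**$*, …
The next term joins $**$*$**$**$*$**$*$** and $**$*$**$**$*.

$**$*$**$**$*$**$*$**$**$*$**$**$*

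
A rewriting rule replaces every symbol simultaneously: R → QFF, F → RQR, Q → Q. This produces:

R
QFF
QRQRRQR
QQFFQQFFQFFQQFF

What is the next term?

φ(QQFFQQFFQFFQQFF) expands symbol-by-symbol to Q Q RQR RQR Q Q RQR RQR Q RQR RQR Q Q RQR RQR; joining the 15 pieces gives the next term.

QQRQRRQRQQRQRRQRQRQRRQRQQRQRRQR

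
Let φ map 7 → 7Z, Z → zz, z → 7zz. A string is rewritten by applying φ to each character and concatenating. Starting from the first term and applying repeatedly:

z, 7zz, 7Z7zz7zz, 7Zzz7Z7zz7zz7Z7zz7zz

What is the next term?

Rewriting the 20 symbols of 7Zzz7Z7zz7zz7Z7zz7zz one by one yields 7Z zz 7zz 7zz 7Z zz 7Z 7zz 7zz 7Z 7zz 7zz 7Z zz 7Z 7zz 7zz 7Z 7zz 7zz; concatenated:

7Zzz7zz7zz7Zzz7Z7zz7zz7Z7zz7zz7Zzz7Z7zz7zz7Z7zz7zz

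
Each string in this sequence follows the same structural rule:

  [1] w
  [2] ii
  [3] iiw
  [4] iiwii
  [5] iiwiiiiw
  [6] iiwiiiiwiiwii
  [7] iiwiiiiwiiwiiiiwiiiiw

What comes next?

iiwiiiiwiiwiiiiwiiiiwiiwiiiiwiiwii

This is a Fibonacci-style word recurrence s(k) = s(k−1)·s(k−2): e.g. ii·w = iiw.
The next term joins iiwiiiiwiiwiiiiwiiiiw and iiwiiiiwiiwii.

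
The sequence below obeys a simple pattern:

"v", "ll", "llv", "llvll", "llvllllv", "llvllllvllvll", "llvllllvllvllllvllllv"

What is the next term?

Each term (from the third on) is the previous term followed by the one before it: term 3 = ll·v = llv.
The next term joins llvllllvllvllllvllllv and llvllllvllvll.

llvllllvllvllllvllllvllvllllvllvll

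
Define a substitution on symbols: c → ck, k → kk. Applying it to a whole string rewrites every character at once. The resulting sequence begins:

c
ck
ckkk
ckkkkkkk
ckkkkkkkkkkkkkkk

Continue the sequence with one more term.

ckkkkkkkkkkkkkkkkkkkkkkkkkkkkkkk

Replace each of the 16 characters of ckkkkkkkkkkkkkkk in place — ck kk kk kk kk kk kk kk kk kk kk kk kk kk kk kk — and concatenate.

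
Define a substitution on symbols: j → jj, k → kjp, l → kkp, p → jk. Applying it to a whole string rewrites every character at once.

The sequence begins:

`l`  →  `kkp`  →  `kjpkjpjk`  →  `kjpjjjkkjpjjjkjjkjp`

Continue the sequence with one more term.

Rewriting the 19 symbols of kjpjjjkkjpjjjkjjkjp one by one yields kjp jj jk jj jj jj kjp kjp jj jk jj jj jj kjp jj jj kjp jj jk; concatenated:

kjpjjjkjjjjjjkjpkjpjjjkjjjjjjkjpjjjjkjpjjjk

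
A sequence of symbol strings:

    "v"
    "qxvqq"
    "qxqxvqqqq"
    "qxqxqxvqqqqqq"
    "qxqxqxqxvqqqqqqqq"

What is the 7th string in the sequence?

qxqxqxqxqxqxvqqqqqqqqqqqq

Every step adds qx to the front and qq to the end of the previous string.
From qxqxqxqxvqqqqqqqq, 2 further steps: qxqxqxqxvqqqqqqqq → qxqxqxqxqxvqqqqqqqqqq → (answer).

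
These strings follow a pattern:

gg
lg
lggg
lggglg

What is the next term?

lggglglggg

From term 3 onward, concatenate the last term with the second-to-last: lg·gg = lggg, lggg·lg = lggglg, …
Continuing: lggglg · lggg gives term 5.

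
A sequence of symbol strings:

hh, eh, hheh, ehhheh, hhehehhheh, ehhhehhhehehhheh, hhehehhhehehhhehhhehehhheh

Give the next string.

Each term (from the third on) is the two preceding terms concatenated in order: term 3 = hh·eh = hheh.
Continuing: ehhhehhhehehhheh · hhehehhhehehhhehhhehehhheh gives term 8.

ehhhehhhehehhhehhhehehhhehehhhehhhehehhheh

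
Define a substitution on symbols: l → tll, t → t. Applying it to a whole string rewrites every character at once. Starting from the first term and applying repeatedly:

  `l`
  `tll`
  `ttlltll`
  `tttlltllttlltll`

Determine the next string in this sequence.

ttttlltllttlltlltttlltllttlltll

Replace each of the 15 characters of tttlltllttlltll in place — t t t tll tll t tll tll t t tll tll t tll tll — and concatenate.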